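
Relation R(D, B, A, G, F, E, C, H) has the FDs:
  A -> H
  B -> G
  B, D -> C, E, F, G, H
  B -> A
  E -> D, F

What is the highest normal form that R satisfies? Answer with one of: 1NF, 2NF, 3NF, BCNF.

1NF

Candidate keys: {B, D}, {B, E}. Prime attributes: {B, D, E}.
For A -> H we have {A}⁺ = {A, H}; {A} is not a superkey, so BCNF fails.
A -> H determines the non-prime attribute {H} from a non-superkey — 3NF is violated.
{B} is a proper subset of the key {B, D}, and {B}⁺ contains the non-prime attributes {A, G, H} — a partial dependency, so 2NF is violated.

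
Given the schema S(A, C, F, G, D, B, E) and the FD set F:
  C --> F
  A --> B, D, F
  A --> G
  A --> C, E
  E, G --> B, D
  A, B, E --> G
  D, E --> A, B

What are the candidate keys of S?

{A}⁺ = {A, B, C, D, E, F, G} — all of the relation — so {A} is a candidate key.
{D, E}⁺ = {A, B, C, D, E, F, G} — all of the relation — so {D, E} is a candidate key.
{E, G}⁺ = {A, B, C, D, E, F, G} — all of the relation — so {E, G} is a candidate key.
Any other superkey properly contains one of these, so there are no further candidate keys.

{A}, {D, E}, {E, G}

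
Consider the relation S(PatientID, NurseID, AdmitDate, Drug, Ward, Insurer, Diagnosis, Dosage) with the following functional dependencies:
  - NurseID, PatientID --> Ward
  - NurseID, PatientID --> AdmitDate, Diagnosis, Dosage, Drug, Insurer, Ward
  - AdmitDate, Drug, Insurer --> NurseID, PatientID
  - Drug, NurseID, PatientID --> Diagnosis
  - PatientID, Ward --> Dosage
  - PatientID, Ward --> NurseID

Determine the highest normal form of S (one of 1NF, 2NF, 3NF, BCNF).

Candidate keys: {AdmitDate, Drug, Insurer}, {NurseID, PatientID}, {PatientID, Ward}. Prime attributes: {AdmitDate, Drug, Insurer, NurseID, PatientID, Ward}.
Every FD has a superkey on the left, so the relation is in BCNF.

BCNF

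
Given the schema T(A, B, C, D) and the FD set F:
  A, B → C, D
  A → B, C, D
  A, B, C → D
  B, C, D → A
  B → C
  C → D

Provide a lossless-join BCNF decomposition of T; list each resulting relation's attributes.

{A, B, C}; {C, D}

Candidate keys of the original relation: {A}, {B}.
Within {A, B, C, D}: {C}⁺ ∩ {A, B, C, D} = {C, D}, not the whole set, so C → D violates BCNF; decompose into {C, D} and {A, B, C}.
{C, D} has no BCNF violation.
{A, B, C} has no BCNF violation.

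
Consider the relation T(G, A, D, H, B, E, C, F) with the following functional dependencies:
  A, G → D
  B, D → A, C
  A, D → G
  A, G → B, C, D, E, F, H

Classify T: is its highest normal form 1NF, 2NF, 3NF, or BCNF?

Candidate keys: {A, D}, {A, G}, {B, D}. Prime attributes: {A, B, D, G}.
Every FD has a superkey on the left, so the relation is in BCNF.

BCNF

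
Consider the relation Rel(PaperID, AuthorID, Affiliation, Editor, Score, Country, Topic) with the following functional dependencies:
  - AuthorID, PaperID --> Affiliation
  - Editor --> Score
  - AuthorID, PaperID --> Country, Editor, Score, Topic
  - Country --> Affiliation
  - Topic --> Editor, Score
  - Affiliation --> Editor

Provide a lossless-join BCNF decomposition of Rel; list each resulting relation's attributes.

Candidate key of the original relation: {AuthorID, PaperID}.
{Affiliation, AuthorID, Country, Editor, PaperID, Score, Topic}: {Editor} determines {Editor, Score} here but is not a superkey — split on Editor --> Score, giving {Editor, Score} and {Affiliation, AuthorID, Country, Editor, PaperID, Topic}.
{Editor, Score} is in BCNF.
{Affiliation, AuthorID, Country, Editor, PaperID, Topic}: {Country} determines {Affiliation, Country, Editor} here but is not a superkey — split on Country --> Affiliation, Editor, giving {Affiliation, Country, Editor} and {AuthorID, Country, PaperID, Topic}.
{Affiliation, Country, Editor}: {Affiliation} determines {Affiliation, Editor} here but is not a superkey — split on Affiliation --> Editor, giving {Affiliation, Editor} and {Affiliation, Country}.
{Affiliation, Editor} is in BCNF.
{Affiliation, Country} is in BCNF.
{AuthorID, Country, PaperID, Topic} is in BCNF.

{Affiliation, Country}; {Affiliation, Editor}; {AuthorID, Country, PaperID, Topic}; {Editor, Score}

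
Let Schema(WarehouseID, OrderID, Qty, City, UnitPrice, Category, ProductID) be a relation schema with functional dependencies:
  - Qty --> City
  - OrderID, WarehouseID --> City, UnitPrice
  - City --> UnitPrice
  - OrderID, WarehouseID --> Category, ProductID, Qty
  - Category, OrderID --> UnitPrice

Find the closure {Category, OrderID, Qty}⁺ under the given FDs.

{Category, City, OrderID, Qty, UnitPrice}

Start with {Category, OrderID, Qty}.
Qty --> City applies; add {City} → now {Category, City, OrderID, Qty}.
City --> UnitPrice applies; add {UnitPrice} → now {Category, City, OrderID, Qty, UnitPrice}.
No further FD applies.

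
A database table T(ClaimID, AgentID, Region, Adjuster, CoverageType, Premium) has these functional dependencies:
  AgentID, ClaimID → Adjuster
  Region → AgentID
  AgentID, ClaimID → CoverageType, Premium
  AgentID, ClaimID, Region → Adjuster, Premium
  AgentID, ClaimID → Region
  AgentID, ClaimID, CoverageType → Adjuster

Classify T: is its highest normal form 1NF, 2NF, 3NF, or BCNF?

Candidate keys: {AgentID, ClaimID}, {ClaimID, Region}. Prime attributes: {AgentID, ClaimID, Region}.
Region → AgentID: {Region}⁺ = {AgentID, Region}, which is not all of the attributes, so the left side is not a superkey — BCNF is violated.
Its right-hand attributes {AgentID} are all prime, as are those of every other non-superkey FD — the relation is in 3NF.

3NF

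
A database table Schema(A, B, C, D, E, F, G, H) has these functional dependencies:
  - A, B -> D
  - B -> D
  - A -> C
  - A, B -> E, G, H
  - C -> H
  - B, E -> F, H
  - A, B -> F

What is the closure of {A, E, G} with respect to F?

Start with {A, E, G}.
A -> C applies; add {C} → now {A, C, E, G}.
C -> H applies; add {H} → now {A, C, E, G, H}.
No further FD applies.

{A, C, E, G, H}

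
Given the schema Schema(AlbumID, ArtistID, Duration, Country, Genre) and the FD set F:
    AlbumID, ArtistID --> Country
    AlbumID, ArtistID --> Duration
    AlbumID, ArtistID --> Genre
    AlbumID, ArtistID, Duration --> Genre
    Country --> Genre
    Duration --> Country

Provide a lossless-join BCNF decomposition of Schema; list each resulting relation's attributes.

Candidate key of the original relation: {AlbumID, ArtistID}.
Within {AlbumID, ArtistID, Country, Duration, Genre}: {Country}⁺ ∩ {AlbumID, ArtistID, Country, Duration, Genre} = {Country, Genre}, not the whole set, so Country --> Genre violates BCNF; decompose into {Country, Genre} and {AlbumID, ArtistID, Country, Duration}.
{Country, Genre}: every determinant is a superkey — BCNF.
Within {AlbumID, ArtistID, Country, Duration}: {Duration}⁺ ∩ {AlbumID, ArtistID, Country, Duration} = {Country, Duration}, not the whole set, so Duration --> Country violates BCNF; decompose into {Country, Duration} and {AlbumID, ArtistID, Duration}.
{Country, Duration}: every determinant is a superkey — BCNF.
{AlbumID, ArtistID, Duration}: every determinant is a superkey — BCNF.

{AlbumID, ArtistID, Duration}; {Country, Duration}; {Country, Genre}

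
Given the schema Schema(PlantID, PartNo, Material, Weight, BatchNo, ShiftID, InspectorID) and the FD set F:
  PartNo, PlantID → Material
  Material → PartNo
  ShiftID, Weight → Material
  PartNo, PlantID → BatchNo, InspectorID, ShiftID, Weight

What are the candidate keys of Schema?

{Material, PlantID}, {PartNo, PlantID}, {PlantID, ShiftID, Weight}

Attributes never on any right-hand side: {PlantID} — every candidate key must contain it.
{Material, PlantID}⁺ = {BatchNo, InspectorID, Material, PartNo, PlantID, ShiftID, Weight}, which is every attribute, so {Material, PlantID} is a candidate key.
{PartNo, PlantID}⁺ = {BatchNo, InspectorID, Material, PartNo, PlantID, ShiftID, Weight}, which is every attribute, so {PartNo, PlantID} is a candidate key.
{PlantID, ShiftID, Weight}⁺ = {BatchNo, InspectorID, Material, PartNo, PlantID, ShiftID, Weight}, which is every attribute, so {PlantID, ShiftID, Weight} is a candidate key.
No proper subset of any of these is a key, and no other minimal superkey exists.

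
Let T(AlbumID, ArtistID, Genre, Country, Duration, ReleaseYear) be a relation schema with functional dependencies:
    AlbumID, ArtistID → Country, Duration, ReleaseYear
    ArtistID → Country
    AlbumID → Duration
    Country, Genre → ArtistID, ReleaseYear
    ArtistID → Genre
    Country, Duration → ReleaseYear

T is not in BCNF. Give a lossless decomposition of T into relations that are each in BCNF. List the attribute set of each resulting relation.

Candidate keys of the original relation: {AlbumID, ArtistID}, {AlbumID, Country, Genre}.
{AlbumID, ArtistID, Country, Duration, Genre, ReleaseYear}: {ArtistID} determines {ArtistID, Country, Genre, ReleaseYear} here but is not a superkey — split on ArtistID → Country, Genre, ReleaseYear, giving {ArtistID, Country, Genre, ReleaseYear} and {AlbumID, ArtistID, Duration}.
{ArtistID, Country, Genre, ReleaseYear} is in BCNF.
{AlbumID, ArtistID, Duration}: {AlbumID} determines {AlbumID, Duration} here but is not a superkey — split on AlbumID → Duration, giving {AlbumID, Duration} and {AlbumID, ArtistID}.
{AlbumID, Duration} is in BCNF.
{AlbumID, ArtistID} is in BCNF.

{AlbumID, ArtistID}; {AlbumID, Duration}; {ArtistID, Country, Genre, ReleaseYear}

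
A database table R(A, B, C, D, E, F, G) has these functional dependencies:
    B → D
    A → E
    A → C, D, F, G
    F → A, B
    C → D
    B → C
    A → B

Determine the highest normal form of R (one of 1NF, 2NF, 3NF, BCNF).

Candidate keys: {A}, {F}. Prime attributes: {A, F}.
B → D: {B}⁺ = {B, C, D}, which is not all of the attributes, so the left side is not a superkey — BCNF is violated.
Because {D} is non-prime and the left side of B → D is not a superkey, the relation is not in 3NF.
Every candidate key is a single attribute, so no partial dependency is possible; 2NF holds.

2NF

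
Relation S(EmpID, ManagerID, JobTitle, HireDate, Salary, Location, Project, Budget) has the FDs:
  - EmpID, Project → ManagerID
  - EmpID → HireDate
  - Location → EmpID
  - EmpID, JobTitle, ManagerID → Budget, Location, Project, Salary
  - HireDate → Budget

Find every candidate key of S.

No FD produces {JobTitle}, so it must be in every candidate key.
{EmpID, JobTitle, ManagerID}⁺ = {Budget, EmpID, HireDate, JobTitle, Location, ManagerID, Project, Salary} — all of the relation — so {EmpID, JobTitle, ManagerID} is a candidate key.
{EmpID, JobTitle, Project}⁺ = {Budget, EmpID, HireDate, JobTitle, Location, ManagerID, Project, Salary} — all of the relation — so {EmpID, JobTitle, Project} is a candidate key.
{JobTitle, Location, ManagerID}⁺ = {Budget, EmpID, HireDate, JobTitle, Location, ManagerID, Project, Salary} — all of the relation — so {JobTitle, Location, ManagerID} is a candidate key.
{JobTitle, Location, Project}⁺ = {Budget, EmpID, HireDate, JobTitle, Location, ManagerID, Project, Salary} — all of the relation — so {JobTitle, Location, Project} is a candidate key.
No proper subset of any of these is a key, and no other minimal superkey exists.

{EmpID, JobTitle, ManagerID}, {EmpID, JobTitle, Project}, {JobTitle, Location, ManagerID}, {JobTitle, Location, Project}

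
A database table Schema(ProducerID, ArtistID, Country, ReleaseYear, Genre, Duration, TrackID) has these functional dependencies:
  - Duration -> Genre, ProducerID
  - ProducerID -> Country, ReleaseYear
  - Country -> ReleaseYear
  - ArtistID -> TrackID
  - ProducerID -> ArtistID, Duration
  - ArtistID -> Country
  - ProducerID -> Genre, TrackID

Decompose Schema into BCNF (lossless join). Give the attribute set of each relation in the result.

Candidate keys of the original relation: {Duration}, {ProducerID}.
Within {ArtistID, Country, Duration, Genre, ProducerID, ReleaseYear, TrackID}: {Country}⁺ ∩ {ArtistID, Country, Duration, Genre, ProducerID, ReleaseYear, TrackID} = {Country, ReleaseYear}, not the whole set, so Country -> ReleaseYear violates BCNF; decompose into {Country, ReleaseYear} and {ArtistID, Country, Duration, Genre, ProducerID, TrackID}.
{Country, ReleaseYear}: every determinant is a superkey — BCNF.
Within {ArtistID, Country, Duration, Genre, ProducerID, TrackID}: {ArtistID}⁺ ∩ {ArtistID, Country, Duration, Genre, ProducerID, TrackID} = {ArtistID, Country, TrackID}, not the whole set, so ArtistID -> Country, TrackID violates BCNF; decompose into {ArtistID, Country, TrackID} and {ArtistID, Duration, Genre, ProducerID}.
{ArtistID, Country, TrackID}: every determinant is a superkey — BCNF.
{ArtistID, Duration, Genre, ProducerID}: every determinant is a superkey — BCNF.

{ArtistID, Country, TrackID}; {ArtistID, Duration, Genre, ProducerID}; {Country, ReleaseYear}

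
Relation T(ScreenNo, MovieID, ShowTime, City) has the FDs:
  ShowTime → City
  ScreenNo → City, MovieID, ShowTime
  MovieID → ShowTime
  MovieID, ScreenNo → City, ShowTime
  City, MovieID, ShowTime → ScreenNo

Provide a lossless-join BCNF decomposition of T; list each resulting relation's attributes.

Candidate keys of the original relation: {MovieID}, {ScreenNo}.
Within {City, MovieID, ScreenNo, ShowTime}: {ShowTime}⁺ ∩ {City, MovieID, ScreenNo, ShowTime} = {City, ShowTime}, not the whole set, so ShowTime → City violates BCNF; decompose into {City, ShowTime} and {MovieID, ScreenNo, ShowTime}.
{City, ShowTime}: every determinant is a superkey — BCNF.
{MovieID, ScreenNo, ShowTime}: every determinant is a superkey — BCNF.

{City, ShowTime}; {MovieID, ScreenNo, ShowTime}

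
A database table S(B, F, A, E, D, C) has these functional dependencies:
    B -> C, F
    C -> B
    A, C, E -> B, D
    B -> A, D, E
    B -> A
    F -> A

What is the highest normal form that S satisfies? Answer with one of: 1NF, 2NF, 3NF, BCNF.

Candidate keys: {B}, {C}. Prime attributes: {B, C}.
For F -> A we have {F}⁺ = {A, F}; {F} is not a superkey, so BCNF fails.
F -> A has non-prime {A} on the right and a non-superkey on the left, so 3NF fails.
Every candidate key is a single attribute, so no partial dependency is possible; 2NF holds.

2NF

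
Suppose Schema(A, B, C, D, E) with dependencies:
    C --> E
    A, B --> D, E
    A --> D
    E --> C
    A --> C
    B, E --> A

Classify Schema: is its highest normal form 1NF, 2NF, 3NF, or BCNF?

Candidate keys: {A, B}, {B, C}, {B, E}. Prime attributes: {A, B, C, E}.
C --> E breaks BCNF: {C}⁺ = {C, E}, so {C} is not a superkey.
Because {D} is non-prime and the left side of A --> D is not a superkey, the relation is not in 3NF.
Since {A} ⊂ {A, B} and {A}⁺ ⊇ {D} with {D} non-prime, there is a partial dependency; 2NF fails.

1NF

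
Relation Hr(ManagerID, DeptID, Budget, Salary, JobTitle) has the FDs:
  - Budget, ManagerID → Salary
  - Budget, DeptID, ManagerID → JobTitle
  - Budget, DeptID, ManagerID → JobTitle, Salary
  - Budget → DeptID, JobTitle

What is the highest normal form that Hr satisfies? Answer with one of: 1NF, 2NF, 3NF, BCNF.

Candidate key: {Budget, ManagerID}. Prime attributes: {Budget, ManagerID}.
For Budget → DeptID, JobTitle we have {Budget}⁺ = {Budget, DeptID, JobTitle}; {Budget} is not a superkey, so BCNF fails.
Because {DeptID, JobTitle} are non-prime and the left side of Budget → DeptID, JobTitle is not a superkey, the relation is not in 3NF.
{Budget} is a proper subset of the key {Budget, ManagerID}, and {Budget}⁺ contains the non-prime attributes {DeptID, JobTitle} — a partial dependency, so 2NF is violated.

1NF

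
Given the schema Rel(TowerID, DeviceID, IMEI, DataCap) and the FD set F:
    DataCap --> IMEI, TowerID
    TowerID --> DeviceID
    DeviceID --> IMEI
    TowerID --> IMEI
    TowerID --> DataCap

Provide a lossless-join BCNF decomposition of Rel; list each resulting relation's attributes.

{DataCap, DeviceID, TowerID}; {DeviceID, IMEI}

Candidate keys of the original relation: {DataCap}, {TowerID}.
Within {DataCap, DeviceID, IMEI, TowerID}: {DeviceID}⁺ ∩ {DataCap, DeviceID, IMEI, TowerID} = {DeviceID, IMEI}, not the whole set, so DeviceID --> IMEI violates BCNF; decompose into {DeviceID, IMEI} and {DataCap, DeviceID, TowerID}.
{DeviceID, IMEI}: every determinant is a superkey — BCNF.
{DataCap, DeviceID, TowerID}: every determinant is a superkey — BCNF.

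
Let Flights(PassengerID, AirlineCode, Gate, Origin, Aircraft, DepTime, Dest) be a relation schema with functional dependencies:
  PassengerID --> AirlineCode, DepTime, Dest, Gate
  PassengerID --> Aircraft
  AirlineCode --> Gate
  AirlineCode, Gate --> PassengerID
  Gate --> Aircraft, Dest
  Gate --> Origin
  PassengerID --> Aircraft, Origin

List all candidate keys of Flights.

{AirlineCode}⁺ = {Aircraft, AirlineCode, DepTime, Dest, Gate, Origin, PassengerID} — all of the relation — so {AirlineCode} is a candidate key.
{PassengerID}⁺ = {Aircraft, AirlineCode, DepTime, Dest, Gate, Origin, PassengerID} — all of the relation — so {PassengerID} is a candidate key.
Any other superkey properly contains one of these, so there are no further candidate keys.

{AirlineCode}, {PassengerID}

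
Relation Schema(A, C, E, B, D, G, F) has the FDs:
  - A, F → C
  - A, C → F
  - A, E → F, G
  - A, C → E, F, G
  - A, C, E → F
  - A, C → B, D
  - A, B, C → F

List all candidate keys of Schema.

{A} never appears on the right of any FD, so every key must include it.
{A, C} is a candidate key since {A, C}⁺ = {A, B, C, D, E, F, G} covers every attribute.
{A, E} is a candidate key since {A, E}⁺ = {A, B, C, D, E, F, G} covers every attribute.
{A, F} is a candidate key since {A, F}⁺ = {A, B, C, D, E, F, G} covers every attribute.
Any other superkey properly contains one of these, so there are no further candidate keys.

{A, C}, {A, E}, {A, F}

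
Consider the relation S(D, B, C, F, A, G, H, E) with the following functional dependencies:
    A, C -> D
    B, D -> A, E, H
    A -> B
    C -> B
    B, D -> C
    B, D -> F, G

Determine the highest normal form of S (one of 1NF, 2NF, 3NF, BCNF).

Candidate keys: {A, C}, {A, D}, {B, D}, {C, D}. Prime attributes: {A, B, C, D}.
For A -> B we have {A}⁺ = {A, B}; {A} is not a superkey, so BCNF fails.
Its right-hand attributes {B} are all prime, as are those of every other non-superkey FD — the relation is in 3NF.

3NF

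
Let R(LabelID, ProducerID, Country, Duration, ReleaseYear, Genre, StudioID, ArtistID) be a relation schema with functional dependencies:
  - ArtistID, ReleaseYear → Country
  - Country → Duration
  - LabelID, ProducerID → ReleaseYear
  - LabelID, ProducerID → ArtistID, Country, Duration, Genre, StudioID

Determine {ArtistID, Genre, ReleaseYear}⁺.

Start with {ArtistID, Genre, ReleaseYear}.
ArtistID, ReleaseYear → Country applies; add {Country} → now {ArtistID, Country, Genre, ReleaseYear}.
Country → Duration applies; add {Duration} → now {ArtistID, Country, Duration, Genre, ReleaseYear}.
No further FD applies.

{ArtistID, Country, Duration, Genre, ReleaseYear}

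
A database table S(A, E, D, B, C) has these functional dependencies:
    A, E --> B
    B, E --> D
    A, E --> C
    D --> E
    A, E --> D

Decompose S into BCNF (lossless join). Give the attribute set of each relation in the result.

{A, B, C, E}; {B, D}; {D, E}

Candidate keys of the original relation: {A, D}, {A, E}.
{A, B, C, D, E}: {B, E} determines {B, D, E} here but is not a superkey — split on B, E --> D, giving {B, D, E} and {A, B, C, E}.
{B, D, E}: {D} determines {D, E} here but is not a superkey — split on D --> E, giving {D, E} and {B, D}.
{D, E}: every determinant is a superkey — BCNF.
{B, D}: every determinant is a superkey — BCNF.
{A, B, C, E}: every determinant is a superkey — BCNF.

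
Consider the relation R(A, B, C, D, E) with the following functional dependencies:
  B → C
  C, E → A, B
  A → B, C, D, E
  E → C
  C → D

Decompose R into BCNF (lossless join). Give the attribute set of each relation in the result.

Candidate keys of the original relation: {A}, {E}.
In {A, B, C, D, E}, {B} is not a superkey ({B}⁺ restricted to this set is {B, C, D}), so split on B → C, D into {B, C, D} and {A, B, E}.
In {B, C, D}, {C} is not a superkey ({C}⁺ restricted to this set is {C, D}), so split on C → D into {C, D} and {B, C}.
{C, D} is in BCNF.
{B, C} is in BCNF.
{A, B, E} is in BCNF.

{A, B, E}; {B, C}; {C, D}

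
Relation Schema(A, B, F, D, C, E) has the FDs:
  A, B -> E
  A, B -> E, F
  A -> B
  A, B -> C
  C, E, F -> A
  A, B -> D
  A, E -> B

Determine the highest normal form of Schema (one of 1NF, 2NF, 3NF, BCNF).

BCNF

Candidate keys: {A}, {C, E, F}. Prime attributes: {A, C, E, F}.
Each dependency's left side is a superkey — BCNF holds.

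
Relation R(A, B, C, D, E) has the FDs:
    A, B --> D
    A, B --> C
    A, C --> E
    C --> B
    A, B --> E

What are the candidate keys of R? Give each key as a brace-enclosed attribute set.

{A, B}, {A, C}

No FD produces {A}, so it must be in every candidate key.
Closure of {A, B} is {A, B, C, D, E}, the whole schema; {A, B} is a candidate key.
Closure of {A, C} is {A, B, C, D, E}, the whole schema; {A, C} is a candidate key.
No proper subset of any of these is a key, and no other minimal superkey exists.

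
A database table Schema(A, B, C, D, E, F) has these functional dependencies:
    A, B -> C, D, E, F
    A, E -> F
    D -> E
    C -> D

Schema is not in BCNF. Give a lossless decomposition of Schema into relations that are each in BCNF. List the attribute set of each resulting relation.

Candidate key of the original relation: {A, B}.
In {A, B, C, D, E, F}, {A, E} is not a superkey ({A, E}⁺ restricted to this set is {A, E, F}), so split on A, E -> F into {A, E, F} and {A, B, C, D, E}.
{A, E, F} is in BCNF.
In {A, B, C, D, E}, {D} is not a superkey ({D}⁺ restricted to this set is {D, E}), so split on D -> E into {D, E} and {A, B, C, D}.
{D, E} is in BCNF.
In {A, B, C, D}, {C} is not a superkey ({C}⁺ restricted to this set is {C, D}), so split on C -> D into {C, D} and {A, B, C}.
{C, D} is in BCNF.
{A, B, C} is in BCNF.

{A, B, C}; {A, E, F}; {C, D}; {D, E}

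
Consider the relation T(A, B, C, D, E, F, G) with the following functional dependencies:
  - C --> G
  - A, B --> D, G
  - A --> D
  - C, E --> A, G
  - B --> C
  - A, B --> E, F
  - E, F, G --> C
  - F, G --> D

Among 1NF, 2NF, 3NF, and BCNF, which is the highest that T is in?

1NF

Candidate keys: {A, B}, {B, E}. Prime attributes: {A, B, E}.
For C --> G we have {C}⁺ = {C, G}; {C} is not a superkey, so BCNF fails.
C --> G determines the non-prime attribute {G} from a non-superkey — 3NF is violated.
The proper key subset {A} of {A, B} determines non-prime {D}, so the relation is not even in 2NF.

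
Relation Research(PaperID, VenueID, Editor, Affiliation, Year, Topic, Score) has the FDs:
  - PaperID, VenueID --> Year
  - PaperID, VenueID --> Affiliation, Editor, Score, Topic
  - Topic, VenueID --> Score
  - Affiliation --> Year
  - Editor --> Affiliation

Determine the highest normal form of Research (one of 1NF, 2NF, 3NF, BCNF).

2NF

Candidate key: {PaperID, VenueID}. Prime attributes: {PaperID, VenueID}.
Topic, VenueID --> Score breaks BCNF: {Topic, VenueID}⁺ = {Score, Topic, VenueID}, so {Topic, VenueID} is not a superkey.
Topic, VenueID --> Score has non-prime {Score} on the right and a non-superkey on the left, so 3NF fails.
Checking every proper subset of each key, none determines a non-prime attribute — 2NF is satisfied.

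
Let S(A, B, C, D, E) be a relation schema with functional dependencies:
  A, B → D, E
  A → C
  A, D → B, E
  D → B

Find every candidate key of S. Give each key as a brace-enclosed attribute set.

{A} never appears on the right of any FD, so every key must include it.
{A, B} is a candidate key since {A, B}⁺ = {A, B, C, D, E} covers every attribute.
{A, D} is a candidate key since {A, D}⁺ = {A, B, C, D, E} covers every attribute.
Any other superkey properly contains one of these, so there are no further candidate keys.

{A, B}, {A, D}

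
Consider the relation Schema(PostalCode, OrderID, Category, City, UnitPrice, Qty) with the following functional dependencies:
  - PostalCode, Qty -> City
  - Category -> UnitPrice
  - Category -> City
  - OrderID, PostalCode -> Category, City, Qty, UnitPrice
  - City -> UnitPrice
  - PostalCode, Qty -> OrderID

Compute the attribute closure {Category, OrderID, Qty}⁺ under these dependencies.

{Category, City, OrderID, Qty, UnitPrice}

Start with {Category, OrderID, Qty}.
Category -> UnitPrice applies; add {UnitPrice} → now {Category, OrderID, Qty, UnitPrice}.
Category -> City applies; add {City} → now {Category, City, OrderID, Qty, UnitPrice}.
No further FD applies.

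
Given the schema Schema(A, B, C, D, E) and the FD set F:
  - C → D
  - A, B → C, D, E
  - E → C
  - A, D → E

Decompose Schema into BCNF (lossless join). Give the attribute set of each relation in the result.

Candidate key of the original relation: {A, B}.
In {A, B, C, D, E}, {C} is not a superkey ({C}⁺ restricted to this set is {C, D}), so split on C → D into {C, D} and {A, B, C, E}.
{C, D}: every determinant is a superkey — BCNF.
In {A, B, C, E}, {E} is not a superkey ({E}⁺ restricted to this set is {C, E}), so split on E → C into {C, E} and {A, B, E}.
{C, E}: every determinant is a superkey — BCNF.
{A, B, E}: every determinant is a superkey — BCNF.

{A, B, E}; {C, D}; {C, E}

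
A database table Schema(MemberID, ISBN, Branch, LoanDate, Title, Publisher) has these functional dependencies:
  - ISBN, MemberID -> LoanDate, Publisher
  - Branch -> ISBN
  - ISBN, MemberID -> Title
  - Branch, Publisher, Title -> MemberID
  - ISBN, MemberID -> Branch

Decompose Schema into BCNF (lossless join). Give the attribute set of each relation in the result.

Candidate keys of the original relation: {Branch, MemberID}, {Branch, Publisher, Title}, {ISBN, MemberID}.
{Branch, ISBN, LoanDate, MemberID, Publisher, Title}: {Branch} determines {Branch, ISBN} here but is not a superkey — split on Branch -> ISBN, giving {Branch, ISBN} and {Branch, LoanDate, MemberID, Publisher, Title}.
{Branch, ISBN}: every determinant is a superkey — BCNF.
{Branch, LoanDate, MemberID, Publisher, Title}: every determinant is a superkey — BCNF.

{Branch, ISBN}; {Branch, LoanDate, MemberID, Publisher, Title}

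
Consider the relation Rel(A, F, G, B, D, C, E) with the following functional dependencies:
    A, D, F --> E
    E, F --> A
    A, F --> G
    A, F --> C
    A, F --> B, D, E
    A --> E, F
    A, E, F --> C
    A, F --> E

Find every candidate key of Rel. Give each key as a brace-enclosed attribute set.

{A}, {E, F}

Closure of {A} is {A, B, C, D, E, F, G}, the whole schema; {A} is a candidate key.
Closure of {E, F} is {A, B, C, D, E, F, G}, the whole schema; {E, F} is a candidate key.
No proper subset of any of these is a key, and no other minimal superkey exists.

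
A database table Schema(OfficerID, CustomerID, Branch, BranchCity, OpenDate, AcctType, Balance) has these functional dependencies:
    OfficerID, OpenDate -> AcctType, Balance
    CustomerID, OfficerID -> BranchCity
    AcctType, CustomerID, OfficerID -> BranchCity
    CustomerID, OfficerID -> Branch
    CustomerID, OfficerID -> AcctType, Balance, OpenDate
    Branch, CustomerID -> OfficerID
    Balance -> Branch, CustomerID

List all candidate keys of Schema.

{Balance}, {Branch, CustomerID}, {CustomerID, OfficerID}, {OfficerID, OpenDate}

{Balance} is a candidate key since {Balance}⁺ = {AcctType, Balance, Branch, BranchCity, CustomerID, OfficerID, OpenDate} covers every attribute.
{Branch, CustomerID} is a candidate key since {Branch, CustomerID}⁺ = {AcctType, Balance, Branch, BranchCity, CustomerID, OfficerID, OpenDate} covers every attribute.
{CustomerID, OfficerID} is a candidate key since {CustomerID, OfficerID}⁺ = {AcctType, Balance, Branch, BranchCity, CustomerID, OfficerID, OpenDate} covers every attribute.
{OfficerID, OpenDate} is a candidate key since {OfficerID, OpenDate}⁺ = {AcctType, Balance, Branch, BranchCity, CustomerID, OfficerID, OpenDate} covers every attribute.
These are minimal and exhaustive — every other superkey contains one of them.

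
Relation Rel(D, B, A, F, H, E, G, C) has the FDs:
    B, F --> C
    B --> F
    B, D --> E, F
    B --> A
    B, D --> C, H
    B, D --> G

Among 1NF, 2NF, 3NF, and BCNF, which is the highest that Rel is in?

1NF

Candidate key: {B, D}. Prime attributes: {B, D}.
B, F --> C: {B, F}⁺ = {A, B, C, F}, which is not all of the attributes, so the left side is not a superkey — BCNF is violated.
Because {C} is non-prime and the left side of B, F --> C is not a superkey, the relation is not in 3NF.
Since {B} ⊂ {B, D} and {B}⁺ ⊇ {A, C, F} with {A, C, F} non-prime, there is a partial dependency; 2NF fails.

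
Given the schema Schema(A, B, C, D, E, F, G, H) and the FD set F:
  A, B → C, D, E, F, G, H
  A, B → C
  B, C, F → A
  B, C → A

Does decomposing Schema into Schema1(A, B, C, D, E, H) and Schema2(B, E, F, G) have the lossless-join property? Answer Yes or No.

No

The shared attributes are {B, E} and {B, E}⁺ = {B, E}.
Schema1 ⊄ {B, E} and Schema2 ⊄ {B, E}, so the split is lossy.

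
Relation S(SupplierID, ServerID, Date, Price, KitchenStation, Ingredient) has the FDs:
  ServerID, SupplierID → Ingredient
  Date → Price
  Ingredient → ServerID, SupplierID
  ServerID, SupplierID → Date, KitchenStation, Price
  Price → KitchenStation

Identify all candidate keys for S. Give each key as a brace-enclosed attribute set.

{Ingredient}, {ServerID, SupplierID}

Closure of {Ingredient} is {Date, Ingredient, KitchenStation, Price, ServerID, SupplierID}, the whole schema; {Ingredient} is a candidate key.
Closure of {ServerID, SupplierID} is {Date, Ingredient, KitchenStation, Price, ServerID, SupplierID}, the whole schema; {ServerID, SupplierID} is a candidate key.
Any other superkey properly contains one of these, so there are no further candidate keys.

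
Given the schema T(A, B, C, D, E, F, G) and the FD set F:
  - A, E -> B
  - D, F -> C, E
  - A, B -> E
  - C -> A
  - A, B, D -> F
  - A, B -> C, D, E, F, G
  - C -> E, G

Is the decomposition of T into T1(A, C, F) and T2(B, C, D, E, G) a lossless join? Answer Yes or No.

T1 ∩ T2 = {C}; its closure under F is {A, B, C, D, E, F, G}.
This includes all of T1, so the common attributes are a superkey of T1 — the join is lossless.

Yes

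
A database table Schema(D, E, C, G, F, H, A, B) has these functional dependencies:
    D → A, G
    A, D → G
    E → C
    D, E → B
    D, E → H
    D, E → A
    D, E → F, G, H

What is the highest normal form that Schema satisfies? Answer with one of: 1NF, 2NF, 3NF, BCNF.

1NF

Candidate key: {D, E}. Prime attributes: {D, E}.
For D → A, G we have {D}⁺ = {A, D, G}; {D} is not a superkey, so BCNF fails.
D → A, G has non-prime {A, G} on the right and a non-superkey on the left, so 3NF fails.
{D} is a proper subset of the key {D, E}, and {D}⁺ contains the non-prime attributes {A, G} — a partial dependency, so 2NF is violated.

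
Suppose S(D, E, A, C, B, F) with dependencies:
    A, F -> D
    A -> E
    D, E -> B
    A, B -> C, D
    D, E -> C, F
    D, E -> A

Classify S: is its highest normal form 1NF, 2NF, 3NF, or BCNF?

3NF

Candidate keys: {A, B}, {A, D}, {A, F}, {D, E}. Prime attributes: {A, B, D, E, F}.
A -> E breaks BCNF: {A}⁺ = {A, E}, so {A} is not a superkey.
But every attribute on its right side ({E}) is prime, and the same holds for every other non-superkey FD, so 3NF still holds.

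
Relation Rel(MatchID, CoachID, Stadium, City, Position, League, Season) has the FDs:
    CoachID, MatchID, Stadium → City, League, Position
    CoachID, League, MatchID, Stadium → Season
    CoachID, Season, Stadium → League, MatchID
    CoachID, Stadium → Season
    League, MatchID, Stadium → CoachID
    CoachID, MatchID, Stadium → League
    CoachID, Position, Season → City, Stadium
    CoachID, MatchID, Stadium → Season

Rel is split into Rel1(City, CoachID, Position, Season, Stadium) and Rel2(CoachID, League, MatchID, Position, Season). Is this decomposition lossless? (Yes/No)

Yes

Common attributes: {CoachID, Position, Season}; their closure is {City, CoachID, League, MatchID, Position, Season, Stadium}.
Since Rel1 ⊆ {City, CoachID, League, MatchID, Position, Season, Stadium}, the intersection is a superkey of Rel1; the decomposition is lossless.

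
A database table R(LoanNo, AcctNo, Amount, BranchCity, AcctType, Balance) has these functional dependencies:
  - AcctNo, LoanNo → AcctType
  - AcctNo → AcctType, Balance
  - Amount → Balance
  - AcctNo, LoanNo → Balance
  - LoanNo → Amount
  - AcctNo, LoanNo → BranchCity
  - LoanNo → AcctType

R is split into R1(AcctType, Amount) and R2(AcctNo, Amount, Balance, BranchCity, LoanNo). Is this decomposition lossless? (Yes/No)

No

R1 ∩ R2 = {Amount}; its closure under F is {Amount, Balance}.
The closure covers neither R1 nor R2 entirely; the join is not lossless.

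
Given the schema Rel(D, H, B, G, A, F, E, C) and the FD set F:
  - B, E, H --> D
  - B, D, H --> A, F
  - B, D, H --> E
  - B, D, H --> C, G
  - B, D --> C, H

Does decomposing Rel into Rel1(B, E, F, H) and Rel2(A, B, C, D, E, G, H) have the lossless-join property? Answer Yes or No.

Yes

The shared attributes are {B, E, H} and {B, E, H}⁺ = {A, B, C, D, E, F, G, H}.
This includes all of Rel1, so the common attributes are a superkey of Rel1 — the join is lossless.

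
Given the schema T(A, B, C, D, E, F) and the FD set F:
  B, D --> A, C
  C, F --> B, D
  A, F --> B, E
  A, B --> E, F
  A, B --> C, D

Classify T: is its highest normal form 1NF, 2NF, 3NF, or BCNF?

Candidate keys: {A, B}, {A, F}, {B, D}, {C, F}. Prime attributes: {A, B, C, D, F}.
The left-hand side of every FD is a superkey, so BCNF is satisfied.

BCNF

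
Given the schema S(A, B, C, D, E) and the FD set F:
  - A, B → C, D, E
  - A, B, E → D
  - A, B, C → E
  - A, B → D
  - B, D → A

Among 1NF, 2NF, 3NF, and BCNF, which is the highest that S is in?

BCNF

Candidate keys: {A, B}, {B, D}. Prime attributes: {A, B, D}.
Each dependency's left side is a superkey — BCNF holds.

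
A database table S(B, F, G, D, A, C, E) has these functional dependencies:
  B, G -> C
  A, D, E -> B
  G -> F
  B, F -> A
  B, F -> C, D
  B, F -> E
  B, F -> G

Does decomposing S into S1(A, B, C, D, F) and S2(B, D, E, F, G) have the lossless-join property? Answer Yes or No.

Yes

Common attributes: {B, D, F}; their closure is {A, B, C, D, E, F, G}.
S1 is contained in that closure, so S1 ∩ S2 -> S1 holds and the join is lossless.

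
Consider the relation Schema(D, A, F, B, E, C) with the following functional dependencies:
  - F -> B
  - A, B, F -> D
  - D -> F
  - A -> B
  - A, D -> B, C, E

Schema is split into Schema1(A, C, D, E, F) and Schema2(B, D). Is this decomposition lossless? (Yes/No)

Yes

Common attributes: {D}; their closure is {B, D, F}.
This includes all of Schema2, so the common attributes are a superkey of Schema2 — the join is lossless.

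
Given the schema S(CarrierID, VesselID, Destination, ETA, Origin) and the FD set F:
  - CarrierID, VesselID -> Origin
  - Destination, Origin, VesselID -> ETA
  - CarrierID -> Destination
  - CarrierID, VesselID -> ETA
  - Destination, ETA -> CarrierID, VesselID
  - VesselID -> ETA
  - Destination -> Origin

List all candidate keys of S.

{CarrierID, ETA}⁺ = {CarrierID, Destination, ETA, Origin, VesselID} — all of the relation — so {CarrierID, ETA} is a candidate key.
{CarrierID, VesselID}⁺ = {CarrierID, Destination, ETA, Origin, VesselID} — all of the relation — so {CarrierID, VesselID} is a candidate key.
{Destination, ETA}⁺ = {CarrierID, Destination, ETA, Origin, VesselID} — all of the relation — so {Destination, ETA} is a candidate key.
{Destination, VesselID}⁺ = {CarrierID, Destination, ETA, Origin, VesselID} — all of the relation — so {Destination, VesselID} is a candidate key.
These are minimal and exhaustive — every other superkey contains one of them.

{CarrierID, ETA}, {CarrierID, VesselID}, {Destination, ETA}, {Destination, VesselID}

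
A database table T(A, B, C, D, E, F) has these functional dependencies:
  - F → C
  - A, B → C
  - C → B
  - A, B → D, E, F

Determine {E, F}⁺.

{B, C, E, F}

Start with {E, F}.
F → C applies; add {C} → now {C, E, F}.
C → B applies; add {B} → now {B, C, E, F}.
No further FD applies.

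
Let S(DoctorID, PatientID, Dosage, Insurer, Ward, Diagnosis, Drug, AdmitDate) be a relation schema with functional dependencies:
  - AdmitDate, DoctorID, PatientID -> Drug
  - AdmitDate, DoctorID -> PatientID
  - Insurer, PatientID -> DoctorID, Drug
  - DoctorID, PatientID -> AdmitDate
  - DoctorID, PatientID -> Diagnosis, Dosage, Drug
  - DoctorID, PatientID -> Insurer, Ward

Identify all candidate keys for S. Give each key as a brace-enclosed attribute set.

Closure of {AdmitDate, DoctorID} is {AdmitDate, Diagnosis, DoctorID, Dosage, Drug, Insurer, PatientID, Ward}, the whole schema; {AdmitDate, DoctorID} is a candidate key.
Closure of {DoctorID, PatientID} is {AdmitDate, Diagnosis, DoctorID, Dosage, Drug, Insurer, PatientID, Ward}, the whole schema; {DoctorID, PatientID} is a candidate key.
Closure of {Insurer, PatientID} is {AdmitDate, Diagnosis, DoctorID, Dosage, Drug, Insurer, PatientID, Ward}, the whole schema; {Insurer, PatientID} is a candidate key.
These are minimal and exhaustive — every other superkey contains one of them.

{AdmitDate, DoctorID}, {DoctorID, PatientID}, {Insurer, PatientID}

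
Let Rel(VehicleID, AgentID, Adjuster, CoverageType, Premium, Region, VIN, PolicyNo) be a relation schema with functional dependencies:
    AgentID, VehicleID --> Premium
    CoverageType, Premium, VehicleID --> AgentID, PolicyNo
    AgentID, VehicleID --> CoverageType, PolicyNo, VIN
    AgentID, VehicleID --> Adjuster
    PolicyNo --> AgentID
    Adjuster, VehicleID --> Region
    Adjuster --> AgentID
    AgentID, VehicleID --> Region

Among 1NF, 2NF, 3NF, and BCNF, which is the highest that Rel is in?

3NF

Candidate keys: {Adjuster, VehicleID}, {AgentID, VehicleID}, {CoverageType, Premium, VehicleID}, {PolicyNo, VehicleID}. Prime attributes: {Adjuster, AgentID, CoverageType, PolicyNo, Premium, VehicleID}.
PolicyNo --> AgentID breaks BCNF: {PolicyNo}⁺ = {AgentID, PolicyNo}, so {PolicyNo} is not a superkey.
But every attribute on its right side ({AgentID}) is prime, and the same holds for every other non-superkey FD, so 3NF still holds.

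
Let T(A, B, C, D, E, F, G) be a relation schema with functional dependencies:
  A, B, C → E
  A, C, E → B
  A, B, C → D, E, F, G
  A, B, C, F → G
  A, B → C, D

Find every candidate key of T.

{A} never appears on the right of any FD, so every key must include it.
{A, B} is a candidate key since {A, B}⁺ = {A, B, C, D, E, F, G} covers every attribute.
{A, C, E} is a candidate key since {A, C, E}⁺ = {A, B, C, D, E, F, G} covers every attribute.
These are minimal and exhaustive — every other superkey contains one of them.

{A, B}, {A, C, E}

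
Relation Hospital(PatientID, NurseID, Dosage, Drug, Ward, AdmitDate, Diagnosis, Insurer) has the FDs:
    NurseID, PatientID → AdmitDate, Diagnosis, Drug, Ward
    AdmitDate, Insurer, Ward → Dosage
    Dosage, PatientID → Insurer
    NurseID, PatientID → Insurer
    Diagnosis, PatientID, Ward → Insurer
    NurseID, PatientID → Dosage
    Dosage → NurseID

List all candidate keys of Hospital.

{PatientID} never appears on the right of any FD, so every key must include it.
{Dosage, PatientID}⁺ = {AdmitDate, Diagnosis, Dosage, Drug, Insurer, NurseID, PatientID, Ward} — all of the relation — so {Dosage, PatientID} is a candidate key.
{NurseID, PatientID}⁺ = {AdmitDate, Diagnosis, Dosage, Drug, Insurer, NurseID, PatientID, Ward} — all of the relation — so {NurseID, PatientID} is a candidate key.
{AdmitDate, Diagnosis, PatientID, Ward}⁺ = {AdmitDate, Diagnosis, Dosage, Drug, Insurer, NurseID, PatientID, Ward} — all of the relation — so {AdmitDate, Diagnosis, PatientID, Ward} is a candidate key.
{AdmitDate, Insurer, PatientID, Ward}⁺ = {AdmitDate, Diagnosis, Dosage, Drug, Insurer, NurseID, PatientID, Ward} — all of the relation — so {AdmitDate, Insurer, PatientID, Ward} is a candidate key.
These are minimal and exhaustive — every other superkey contains one of them.

{AdmitDate, Diagnosis, PatientID, Ward}, {AdmitDate, Insurer, PatientID, Ward}, {Dosage, PatientID}, {NurseID, PatientID}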